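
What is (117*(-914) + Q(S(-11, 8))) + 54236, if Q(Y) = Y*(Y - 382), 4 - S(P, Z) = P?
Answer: -58207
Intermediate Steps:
S(P, Z) = 4 - P
Q(Y) = Y*(-382 + Y)
(117*(-914) + Q(S(-11, 8))) + 54236 = (117*(-914) + (4 - 1*(-11))*(-382 + (4 - 1*(-11)))) + 54236 = (-106938 + (4 + 11)*(-382 + (4 + 11))) + 54236 = (-106938 + 15*(-382 + 15)) + 54236 = (-106938 + 15*(-367)) + 54236 = (-106938 - 5505) + 54236 = -112443 + 54236 = -58207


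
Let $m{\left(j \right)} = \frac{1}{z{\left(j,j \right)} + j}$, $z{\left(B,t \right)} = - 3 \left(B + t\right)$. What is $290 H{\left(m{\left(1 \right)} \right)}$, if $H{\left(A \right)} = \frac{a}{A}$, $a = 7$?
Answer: $-10150$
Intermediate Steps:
$z{\left(B,t \right)} = - 3 B - 3 t$
$m{\left(j \right)} = - \frac{1}{5 j}$ ($m{\left(j \right)} = \frac{1}{\left(- 3 j - 3 j\right) + j} = \frac{1}{- 6 j + j} = \frac{1}{\left(-5\right) j} = - \frac{1}{5 j}$)
$H{\left(A \right)} = \frac{7}{A}$
$290 H{\left(m{\left(1 \right)} \right)} = 290 \frac{7}{\left(- \frac{1}{5}\right) 1^{-1}} = 290 \frac{7}{\left(- \frac{1}{5}\right) 1} = 290 \frac{7}{- \frac{1}{5}} = 290 \cdot 7 \left(-5\right) = 290 \left(-35\right) = -10150$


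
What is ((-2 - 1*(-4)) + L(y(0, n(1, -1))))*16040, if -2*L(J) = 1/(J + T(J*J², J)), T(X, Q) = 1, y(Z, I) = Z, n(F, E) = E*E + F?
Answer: 24060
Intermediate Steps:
n(F, E) = F + E² (n(F, E) = E² + F = F + E²)
L(J) = -1/(2*(1 + J)) (L(J) = -1/(2*(J + 1)) = -1/(2*(1 + J)))
((-2 - 1*(-4)) + L(y(0, n(1, -1))))*16040 = ((-2 - 1*(-4)) - 1/(2 + 2*0))*16040 = ((-2 + 4) - 1/(2 + 0))*16040 = (2 - 1/2)*16040 = (2 - 1*½)*16040 = (2 - ½)*16040 = (3/2)*16040 = 24060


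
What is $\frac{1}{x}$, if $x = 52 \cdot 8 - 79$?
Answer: $\frac{1}{337} \approx 0.0029674$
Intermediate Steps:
$x = 337$ ($x = 416 - 79 = 337$)
$\frac{1}{x} = \frac{1}{337}$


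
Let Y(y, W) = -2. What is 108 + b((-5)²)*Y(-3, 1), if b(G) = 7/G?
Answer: 2686/25 ≈ 107.44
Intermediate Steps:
108 + b((-5)²)*Y(-3, 1) = 108 + (7/((-5)²))*(-2) = 108 + (7/25)*(-2) = 108 - 14/25 = 2686/25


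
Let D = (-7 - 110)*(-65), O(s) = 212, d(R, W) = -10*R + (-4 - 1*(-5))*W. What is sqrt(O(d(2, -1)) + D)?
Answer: sqrt(7817) ≈ 88.414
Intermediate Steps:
d(R, W) = W - 10*R (d(R, W) = -10*R + (-4 + 5)*W = -10*R + 1*W = -10*R + W = W - 10*R)
D = 7605 (D = -117*(-65) = 7605)
sqrt(O(d(2, -1)) + D) = sqrt(212 + 7605) = sqrt(7817)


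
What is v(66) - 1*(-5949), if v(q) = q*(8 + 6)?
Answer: 6873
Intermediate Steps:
v(q) = 14*q (v(q) = q*14 = 14*q)
v(66) - 1*(-5949) = 14*66 - 1*(-5949) = 924 + 5949 = 6873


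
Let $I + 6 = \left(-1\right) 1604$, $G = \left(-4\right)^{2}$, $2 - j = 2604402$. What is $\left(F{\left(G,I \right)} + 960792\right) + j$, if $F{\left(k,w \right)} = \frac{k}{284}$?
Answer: $- \frac{116696164}{71} \approx -1.6436 \cdot 10^{6}$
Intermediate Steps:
$j = -2604400$ ($j = 2 - 2604402 = -2604400$)
$G = 16$
$I = -1610$ ($I = -6 - 1604 = -1610$)
$F{\left(k,w \right)} = \frac{k}{284}$ ($F{\left(k,w \right)} = k \frac{1}{284} = \frac{k}{284}$)
$\left(F{\left(G,I \right)} + 960792\right) + j = \left(\frac{1}{284} \cdot 16 + 960792\right) - 2604400 = \left(\frac{4}{71} + 960792\right) - 2604400 = \frac{68216236}{71} - 2604400 = - \frac{116696164}{71}$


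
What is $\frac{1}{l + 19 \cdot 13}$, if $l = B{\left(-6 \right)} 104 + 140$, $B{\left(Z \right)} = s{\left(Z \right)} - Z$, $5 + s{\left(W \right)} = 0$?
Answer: $\frac{1}{491} \approx 0.0020367$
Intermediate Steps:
$s{\left(W \right)} = -5$ ($s{\left(W \right)} = -5 + 0 = -5$)
$B{\left(Z \right)} = -5 - Z$
$l = 244$ ($l = \left(-5 - -6\right) 104 + 140 = \left(-5 + 6\right) 104 + 140 = 1 \cdot 104 + 140 = 104 + 140 = 244$)
$\frac{1}{l + 19 \cdot 13} = \frac{1}{244 + 19 \cdot 13} = \frac{1}{244 + 247} = \frac{1}{491}$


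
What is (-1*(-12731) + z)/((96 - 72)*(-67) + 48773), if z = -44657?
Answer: -31926/47165 ≈ -0.67690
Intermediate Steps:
(-1*(-12731) + z)/((96 - 72)*(-67) + 48773) = (-1*(-12731) - 44657)/((96 - 72)*(-67) + 48773) = (12731 - 44657)/(24*(-67) + 48773) = -31926/(-1608 + 48773) = -31926/47165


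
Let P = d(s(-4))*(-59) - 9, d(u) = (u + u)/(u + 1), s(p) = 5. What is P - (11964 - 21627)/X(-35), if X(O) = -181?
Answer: -87271/543 ≈ -160.72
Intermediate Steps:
d(u) = 2*u/(1 + u) (d(u) = (2*u)/(1 + u) = 2*u/(1 + u))
P = -322/3 (P = (2*5/(1 + 5))*(-59) - 9 = (2*5/6)*(-59) - 9 = (2*5*(⅙))*(-59) - 9 = (5/3)*(-59) - 9 = -295/3 - 9 = -322/3 ≈ -107.33)
P - (11964 - 21627)/X(-35) = -322/3 - (11964 - 21627)/(-181) = -322/3 - (-9663)*(-1)/181 = -322/3 - 1*9663/181 = -322/3 - 9663/181 = -87271/543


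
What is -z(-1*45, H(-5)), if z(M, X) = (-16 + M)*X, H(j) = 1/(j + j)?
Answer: -61/10 ≈ -6.1000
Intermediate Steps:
H(j) = 1/(2*j)
z(M, X) = X*(-16 + M)
-z(-1*45, H(-5)) = -(1/2)/(-5)*(-16 - 1*45) = -(1/2)*(-1/5)*(-16 - 45) = -(-1)*(-61)/10 = -1*61/10 = -61/10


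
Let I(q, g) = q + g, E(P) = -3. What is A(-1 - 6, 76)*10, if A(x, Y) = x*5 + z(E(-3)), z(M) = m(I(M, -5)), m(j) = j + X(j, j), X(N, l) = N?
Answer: -510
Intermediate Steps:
I(q, g) = g + q
m(j) = 2*j (m(j) = j + j = 2*j)
z(M) = -10 + 2*M (z(M) = 2*(-5 + M) = -10 + 2*M)
A(x, Y) = -16 + 5*x (A(x, Y) = x*5 + (-10 + 2*(-3)) = 5*x + (-10 - 6) = 5*x - 16 = -16 + 5*x)
A(-1 - 6, 76)*10 = (-16 + 5*(-1 - 6))*10 = (-16 + 5*(-7))*10 = (-16 - 35)*10 = -51*10 = -510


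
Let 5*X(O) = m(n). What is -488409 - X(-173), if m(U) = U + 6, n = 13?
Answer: -2442064/5 ≈ -4.8841e+5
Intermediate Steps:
m(U) = 6 + U
X(O) = 19/5 (X(O) = (6 + 13)/5 = (⅕)*19 = 19/5)
-488409 - X(-173) = -488409 - 1*19/5 = -488409 - 19/5 = -2442064/5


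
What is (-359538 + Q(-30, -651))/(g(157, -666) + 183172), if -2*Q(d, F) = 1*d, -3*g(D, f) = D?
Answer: -1078569/549359 ≈ -1.9633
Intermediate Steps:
g(D, f) = -D/3
Q(d, F) = -d/2
(-359538 + Q(-30, -651))/(g(157, -666) + 183172) = (-359538 - ½*(-30))/(-⅓*157 + 183172) = (-359538 + 15)/(-157/3 + 183172) = -359523/549359/3 = -359523*3/549359 = -1078569/549359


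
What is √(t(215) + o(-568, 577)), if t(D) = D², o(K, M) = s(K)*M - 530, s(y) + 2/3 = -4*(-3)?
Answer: √470109/3 ≈ 228.55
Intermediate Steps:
s(y) = 34/3 (s(y) = -⅔ - 4*(-3) = -⅔ + 12 = 34/3)
o(K, M) = -530 + 34*M/3 (o(K, M) = 34*M/3 - 530 = -530 + 34*M/3)
√(t(215) + o(-568, 577)) = √(215² + (-530 + (34/3)*577)) = √(46225 + (-530 + 19618/3)) = √(46225 + 18028/3) = √(156703/3) = √470109/3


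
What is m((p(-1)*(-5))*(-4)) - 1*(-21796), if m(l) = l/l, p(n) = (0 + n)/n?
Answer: 21797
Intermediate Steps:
p(n) = 1 (p(n) = n/n = 1)
m(l) = 1
m((p(-1)*(-5))*(-4)) - 1*(-21796) = 1 - 1*(-21796) = 1 + 21796 = 21797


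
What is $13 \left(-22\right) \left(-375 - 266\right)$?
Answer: $183326$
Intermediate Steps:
$13 \left(-22\right) \left(-375 - 266\right) = \left(-286\right) \left(-641\right) = 183326$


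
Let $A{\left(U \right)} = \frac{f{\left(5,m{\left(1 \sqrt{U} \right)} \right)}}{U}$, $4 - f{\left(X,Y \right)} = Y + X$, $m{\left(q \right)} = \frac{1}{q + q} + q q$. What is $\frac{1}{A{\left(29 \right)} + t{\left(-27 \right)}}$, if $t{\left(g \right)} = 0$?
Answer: $- \frac{100920}{104399} + \frac{58 \sqrt{29}}{104399} \approx -0.96368$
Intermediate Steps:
$m{\left(q \right)} = q^{2} + \frac{1}{2 q}$ ($m{\left(q \right)} = \frac{1}{2 q} + q^{2} = q^{2} + \frac{1}{2 q}$)
$f{\left(X,Y \right)} = 4 - X - Y$ ($f{\left(X,Y \right)} = 4 - \left(Y + X\right) = 4 - \left(X + Y\right) = 4 - X - Y$)
$A{\left(U \right)} = \frac{-1 - \frac{\frac{1}{2} + U^{\frac{3}{2}}}{\sqrt{U}}}{U}$ ($A{\left(U \right)} = \frac{4 - 5 - \frac{\frac{1}{2} + \left(1 \sqrt{U}\right)^{3}}{1 \sqrt{U}}}{U} = \frac{4 - 5 - \frac{\frac{1}{2} + \left(\sqrt{U}\right)^{3}}{\sqrt{U}}}{U} = \frac{4 - 5 - \frac{\frac{1}{2} + U^{\frac{3}{2}}}{\sqrt{U}}}{U} = \frac{-1 - \frac{\frac{1}{2} + U^{\frac{3}{2}}}{\sqrt{U}}}{U}$)
$\frac{1}{A{\left(29 \right)} + t{\left(-27 \right)}} = \frac{1}{\left(-1 - \frac{1}{29} - \frac{1}{2 \cdot 29 \sqrt{29}}\right) + 0} = \frac{1}{\left(-1 - \frac{1}{29} - \frac{\frac{1}{841} \sqrt{29}}{2}\right) + 0} = \frac{1}{\left(-1 - \frac{1}{29} - \frac{\sqrt{29}}{1682}\right) + 0} = \frac{1}{\left(- \frac{30}{29} - \frac{\sqrt{29}}{1682}\right) + 0} = \frac{1}{- \frac{30}{29} - \frac{\sqrt{29}}{1682}}$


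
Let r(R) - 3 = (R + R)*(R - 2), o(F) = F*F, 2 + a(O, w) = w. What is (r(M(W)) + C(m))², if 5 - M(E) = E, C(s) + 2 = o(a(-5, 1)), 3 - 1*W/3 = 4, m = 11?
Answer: 9604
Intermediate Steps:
a(O, w) = -2 + w
W = -3 (W = 9 - 3*4 = 9 - 12 = -3)
o(F) = F²
C(s) = -1 (C(s) = -2 + (-2 + 1)² = -2 + (-1)² = -2 + 1 = -1)
M(E) = 5 - E
r(R) = 3 + 2*R*(-2 + R) (r(R) = 3 + (R + R)*(R - 2) = 3 + (2*R)*(-2 + R) = 3 + 2*R*(-2 + R))
(r(M(W)) + C(m))² = ((3 - 4*(5 - 1*(-3)) + 2*(5 - 1*(-3))²) - 1)² = ((3 - 4*(5 + 3) + 2*(5 + 3)²) - 1)² = ((3 - 4*8 + 2*8²) - 1)² = ((3 - 32 + 2*64) - 1)² = ((3 - 32 + 128) - 1)² = (99 - 1)² = 98² = 9604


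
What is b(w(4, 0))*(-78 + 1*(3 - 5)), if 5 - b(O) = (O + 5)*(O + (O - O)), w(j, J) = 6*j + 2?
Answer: 64080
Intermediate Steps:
w(j, J) = 2 + 6*j
b(O) = 5 - O*(5 + O) (b(O) = 5 - (O + 5)*(O + (O - O)) = 5 - (5 + O)*(O + 0) = 5 - (5 + O)*O = 5 - O*(5 + O))
b(w(4, 0))*(-78 + 1*(3 - 5)) = (5 - (2 + 6*4)² - 5*(2 + 6*4))*(-78 + 1*(3 - 5)) = (5 - (2 + 24)² - 5*(2 + 24))*(-78 + 1*(-2)) = (5 - 1*26² - 5*26)*(-78 - 2) = (5 - 1*676 - 130)*(-80) = (5 - 676 - 130)*(-80) = -801*(-80) = 64080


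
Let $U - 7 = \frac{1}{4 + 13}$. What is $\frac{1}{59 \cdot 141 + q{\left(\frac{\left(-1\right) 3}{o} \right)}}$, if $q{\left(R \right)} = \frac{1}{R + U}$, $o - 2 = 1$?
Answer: $\frac{103}{856874} \approx 0.0001202$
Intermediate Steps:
$o = 3$ ($o = 2 + 1 = 3$)
$U = \frac{120}{17}$ ($U = 7 + \frac{1}{4 + 13} = 7 + \frac{1}{17} = \frac{120}{17} \approx 7.0588$)
$q{\left(R \right)} = \frac{1}{\frac{120}{17} + R}$ ($q{\left(R \right)} = \frac{1}{R + \frac{120}{17}} = \frac{1}{\frac{120}{17} + R}$)
$\frac{1}{59 \cdot 141 + q{\left(\frac{\left(-1\right) 3}{o} \right)}} = \frac{1}{59 \cdot 141 + \frac{17}{120 + 17 \frac{\left(-1\right) 3}{3}}} = \frac{1}{8319 + \frac{17}{120 + 17 \left(\left(-3\right) \frac{1}{3}\right)}} = \frac{1}{8319 + \frac{17}{120 + 17 \left(-1\right)}} = \frac{1}{8319 + \frac{17}{120 - 17}} = \frac{1}{8319 + \frac{17}{103}} = \frac{1}{\frac{856874}{103}} = \frac{103}{856874}$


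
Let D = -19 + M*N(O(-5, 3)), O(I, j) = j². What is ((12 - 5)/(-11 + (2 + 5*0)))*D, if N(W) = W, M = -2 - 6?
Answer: 637/9 ≈ 70.778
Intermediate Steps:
M = -8
D = -91 (D = -19 - 8*3² = -19 - 8*9 = -19 - 72 = -91)
((12 - 5)/(-11 + (2 + 5*0)))*D = ((12 - 5)/(-11 + (2 + 5*0)))*(-91) = (7/(-11 + (2 + 0)))*(-91) = (7/(-11 + 2))*(-91) = (7/(-9))*(-91) = (7*(-⅑))*(-91) = -7/9*(-91) = 637/9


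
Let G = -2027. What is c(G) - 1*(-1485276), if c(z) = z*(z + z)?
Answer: 9702734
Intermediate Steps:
c(z) = 2*z² (c(z) = z*(2*z) = 2*z²)
c(G) - 1*(-1485276) = 2*(-2027)² - 1*(-1485276) = 2*4108729 + 1485276 = 8217458 + 1485276 = 9702734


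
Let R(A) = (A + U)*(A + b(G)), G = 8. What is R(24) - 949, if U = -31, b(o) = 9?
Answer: -1180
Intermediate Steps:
R(A) = (-31 + A)*(9 + A) (R(A) = (A - 31)*(A + 9) = (-31 + A)*(9 + A))
R(24) - 949 = (-279 + 24² - 22*24) - 949 = (-279 + 576 - 528) - 949 = -231 - 949 = -1180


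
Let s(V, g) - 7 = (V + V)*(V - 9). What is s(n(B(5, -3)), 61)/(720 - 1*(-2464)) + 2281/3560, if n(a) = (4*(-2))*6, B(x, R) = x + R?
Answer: 3345993/1416880 ≈ 2.3615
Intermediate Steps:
B(x, R) = R + x
n(a) = -48 (n(a) = -8*6 = -48)
s(V, g) = 7 + 2*V*(-9 + V) (s(V, g) = 7 + (V + V)*(V - 9) = 7 + (2*V)*(-9 + V) = 7 + 2*V*(-9 + V))
s(n(B(5, -3)), 61)/(720 - 1*(-2464)) + 2281/3560 = (7 - 18*(-48) + 2*(-48)²)/(720 - 1*(-2464)) + 2281/3560 = (7 + 864 + 2*2304)/(720 + 2464) + 2281*(1/3560) = (7 + 864 + 4608)/3184 + 2281/3560 = 5479*(1/3184) + 2281/3560 = 5479/3184 + 2281/3560 = 3345993/1416880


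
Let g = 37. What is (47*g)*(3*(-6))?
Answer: -31302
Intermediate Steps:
(47*g)*(3*(-6)) = (47*37)*(3*(-6)) = 1739*(-18) = -31302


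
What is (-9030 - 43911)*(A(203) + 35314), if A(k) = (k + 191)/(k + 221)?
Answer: -396356825865/212 ≈ -1.8696e+9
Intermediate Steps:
A(k) = (191 + k)/(221 + k)
(-9030 - 43911)*(A(203) + 35314) = (-9030 - 43911)*((191 + 203)/(221 + 203) + 35314) = -52941*(394/424 + 35314) = -52941*((1/424)*394 + 35314) = -52941*(197/212 + 35314) = -52941*7486765/212 = -396356825865/212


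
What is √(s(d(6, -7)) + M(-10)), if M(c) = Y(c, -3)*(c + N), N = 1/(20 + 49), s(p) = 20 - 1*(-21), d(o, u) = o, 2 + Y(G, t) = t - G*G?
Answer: √576334/23 ≈ 33.007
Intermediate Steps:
Y(G, t) = -2 + t - G² (Y(G, t) = -2 + (t - G*G) = -2 + (t - G²) = -2 + t - G²)
s(p) = 41 (s(p) = 20 + 21 = 41)
N = 1/69 ≈ 0.014493
M(c) = (-5 - c²)*(1/69 + c) (M(c) = (-2 - 3 - c²)*(c + 1/69) = (-5 - c²)*(1/69 + c))
√(s(d(6, -7)) + M(-10)) = √(41 - (1 + 69*(-10))*(5 + (-10)²)/69) = √(41 - (1 - 690)*(5 + 100)/69) = √(41 - 1/69*(-689)*105) = √(41 + 24115/23) = √(25058/23) = √576334/23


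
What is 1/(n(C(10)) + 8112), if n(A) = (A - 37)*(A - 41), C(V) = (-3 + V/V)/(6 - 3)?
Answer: 9/87133 ≈ 0.00010329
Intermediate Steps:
C(V) = -⅔ (C(V) = (-3 + 1)/3 = -2*⅓ = -⅔)
n(A) = (-41 + A)*(-37 + A) (n(A) = (-37 + A)*(-41 + A) = (-41 + A)*(-37 + A))
1/(n(C(10)) + 8112) = 1/((1517 + (-⅔)² - 78*(-⅔)) + 8112) = 1/((1517 + 4/9 + 52) + 8112) = 1/(14125/9 + 8112) = 1/(87133/9) = 9/87133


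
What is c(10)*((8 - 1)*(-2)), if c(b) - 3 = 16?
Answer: -266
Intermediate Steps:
c(b) = 19 (c(b) = 3 + 16 = 19)
c(10)*((8 - 1)*(-2)) = 19*((8 - 1)*(-2)) = 19*(7*(-2)) = 19*(-14) = -266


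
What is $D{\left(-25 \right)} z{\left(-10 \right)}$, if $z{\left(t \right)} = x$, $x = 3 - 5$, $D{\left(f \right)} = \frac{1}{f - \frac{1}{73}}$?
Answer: $\frac{73}{913} \approx 0.079956$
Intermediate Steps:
$D{\left(f \right)} = \frac{1}{- \frac{1}{73} + f}$ ($D{\left(f \right)} = \frac{1}{f - \frac{1}{73}} = \frac{1}{- \frac{1}{73} + f}$)
$x = -2$
$z{\left(t \right)} = -2$
$D{\left(-25 \right)} z{\left(-10 \right)} = \frac{73}{-1 + 73 \left(-25\right)} \left(-2\right) = \frac{73}{-1 - 1825} \left(-2\right) = \frac{73}{-1826} \left(-2\right) = 73 \left(- \frac{1}{1826}\right) \left(-2\right) = \left(- \frac{73}{1826}\right) \left(-2\right) = \frac{73}{913}$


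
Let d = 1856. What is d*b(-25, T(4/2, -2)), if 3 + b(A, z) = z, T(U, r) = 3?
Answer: 0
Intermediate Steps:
b(A, z) = -3 + z
d*b(-25, T(4/2, -2)) = 1856*(-3 + 3) = 1856*0 = 0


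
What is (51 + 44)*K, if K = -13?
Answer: -1235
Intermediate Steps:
(51 + 44)*K = (51 + 44)*(-13) = 95*(-13) = -1235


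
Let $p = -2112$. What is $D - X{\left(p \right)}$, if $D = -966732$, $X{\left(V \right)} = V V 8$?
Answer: $-36651084$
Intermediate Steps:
$X{\left(V \right)} = 8 V^{2}$ ($X{\left(V \right)} = V^{2} \cdot 8 = 8 V^{2}$)
$D - X{\left(p \right)} = -966732 - 8 \left(-2112\right)^{2} = -966732 - 8 \cdot 4460544 = -966732 - 35684352 = -36651084$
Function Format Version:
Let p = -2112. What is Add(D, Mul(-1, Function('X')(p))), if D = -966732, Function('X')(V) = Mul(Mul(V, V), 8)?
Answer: -36651084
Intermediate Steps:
Function('X')(V) = Mul(8, Pow(V, 2)) (Function('X')(V) = Mul(Pow(V, 2), 8) = Mul(8, Pow(V, 2)))
Add(D, Mul(-1, Function('X')(p))) = Add(-966732, Mul(-1, Mul(8, Pow(-2112, 2)))) = Add(-966732, Mul(-1, Mul(8, 4460544))) = Add(-966732, Mul(-1, 35684352)) = Add(-966732, -35684352) = -36651084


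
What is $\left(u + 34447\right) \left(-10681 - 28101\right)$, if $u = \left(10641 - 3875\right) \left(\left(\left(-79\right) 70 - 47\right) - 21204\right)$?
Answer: $7025972016818$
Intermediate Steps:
$u = -181200246$ ($u = 6766 \left(\left(-5530 - 47\right) - 21204\right) = 6766 \left(-5577 - 21204\right) = 6766 \left(-26781\right) = -181200246$)
$\left(u + 34447\right) \left(-10681 - 28101\right) = \left(-181200246 + 34447\right) \left(-10681 - 28101\right) = - 181165799 \left(-10681 - 28101\right) = \left(-181165799\right) \left(-38782\right) = 7025972016818$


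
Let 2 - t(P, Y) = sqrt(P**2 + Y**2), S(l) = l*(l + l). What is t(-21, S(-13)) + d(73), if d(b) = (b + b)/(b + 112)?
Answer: 516/185 - sqrt(114685) ≈ -335.86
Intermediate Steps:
S(l) = 2*l**2 (S(l) = l*(2*l) = 2*l**2)
t(P, Y) = 2 - sqrt(P**2 + Y**2)
d(b) = 2*b/(112 + b) (d(b) = (2*b)/(112 + b) = 2*b/(112 + b))
t(-21, S(-13)) + d(73) = (2 - sqrt((-21)**2 + (2*(-13)**2)**2)) + 2*73/(112 + 73) = (2 - sqrt(441 + (2*169)**2)) + 2*73/185 = (2 - sqrt(441 + 338**2)) + 2*73*(1/185) = (2 - sqrt(441 + 114244)) + 146/185 = (2 - sqrt(114685)) + 146/185 = 516/185 - sqrt(114685)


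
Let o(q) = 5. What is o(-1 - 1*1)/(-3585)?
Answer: -1/717 ≈ -0.0013947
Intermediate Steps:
o(-1 - 1*1)/(-3585) = 5/(-3585) = -1/3585*5 = -1/717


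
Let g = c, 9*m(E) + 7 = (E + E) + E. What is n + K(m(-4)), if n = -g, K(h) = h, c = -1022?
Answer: 9179/9 ≈ 1019.9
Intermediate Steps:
m(E) = -7/9 + E/3 (m(E) = -7/9 + ((E + E) + E)/9 = -7/9 + (2*E + E)/9 = -7/9 + (3*E)/9 = -7/9 + E/3)
g = -1022
n = 1022 (n = -1*(-1022) = 1022)
n + K(m(-4)) = 1022 + (-7/9 + (⅓)*(-4)) = 1022 + (-7/9 - 4/3) = 1022 - 19/9 = 9179/9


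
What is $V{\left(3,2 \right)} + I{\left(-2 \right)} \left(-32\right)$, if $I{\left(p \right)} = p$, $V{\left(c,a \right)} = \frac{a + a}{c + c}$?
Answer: $\frac{194}{3} \approx 64.667$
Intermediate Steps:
$V{\left(c,a \right)} = \frac{a}{c}$ ($V{\left(c,a \right)} = \frac{2 a}{2 c} = 2 a \frac{1}{2 c} = \frac{a}{c}$)
$V{\left(3,2 \right)} + I{\left(-2 \right)} \left(-32\right) = \frac{2}{3} - -64 = 2 \cdot \frac{1}{3} + 64 = \frac{2}{3} + 64 = \frac{194}{3}$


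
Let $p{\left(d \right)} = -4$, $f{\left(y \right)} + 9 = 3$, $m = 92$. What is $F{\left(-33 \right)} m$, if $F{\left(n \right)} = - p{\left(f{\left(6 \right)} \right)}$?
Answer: $368$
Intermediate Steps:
$f{\left(y \right)} = -6$ ($f{\left(y \right)} = -9 + 3 = -6$)
$F{\left(n \right)} = 4$ ($F{\left(n \right)} = \left(-1\right) \left(-4\right) = 4$)
$F{\left(-33 \right)} m = 4 \cdot 92 = 368$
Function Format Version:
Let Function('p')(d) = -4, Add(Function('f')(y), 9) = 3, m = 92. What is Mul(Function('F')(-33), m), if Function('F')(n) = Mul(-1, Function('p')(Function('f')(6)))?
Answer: 368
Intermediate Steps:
Function('f')(y) = -6 (Function('f')(y) = Add(-9, 3) = -6)
Function('F')(n) = 4 (Function('F')(n) = Mul(-1, -4) = 4)
Mul(Function('F')(-33), m) = Mul(4, 92) = 368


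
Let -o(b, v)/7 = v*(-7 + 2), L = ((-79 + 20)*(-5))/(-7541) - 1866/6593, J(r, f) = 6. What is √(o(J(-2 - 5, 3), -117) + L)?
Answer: 14*I*√51648300044557253/49717813 ≈ 63.995*I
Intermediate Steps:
L = -16016441/49717813 (L = -59*(-5)*(-1/7541) - 1866*1/6593 = 295*(-1/7541) - 1866/6593 = -295/7541 - 1866/6593 = -16016441/49717813 ≈ -0.32215)
o(b, v) = 35*v (o(b, v) = -7*v*(-7 + 2) = -7*v*(-5) = -(-35)*v = 35*v)
√(o(J(-2 - 5, 3), -117) + L) = √(35*(-117) - 16016441/49717813) = √(-4095 - 16016441/49717813) = √(-203610460676/49717813) = 14*I*√51648300044557253/49717813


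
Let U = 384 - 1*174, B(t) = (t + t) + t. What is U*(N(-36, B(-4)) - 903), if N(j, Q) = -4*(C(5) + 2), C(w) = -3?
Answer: -188790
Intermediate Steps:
B(t) = 3*t (B(t) = 2*t + t = 3*t)
U = 210 (U = 384 - 174 = 210)
N(j, Q) = 4 (N(j, Q) = -4*(-3 + 2) = -4*(-1) = 4)
U*(N(-36, B(-4)) - 903) = 210*(4 - 903) = 210*(-899) = -188790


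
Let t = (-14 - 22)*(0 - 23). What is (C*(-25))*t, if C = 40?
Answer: -828000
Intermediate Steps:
t = 828 (t = -36*(-23) = 828)
(C*(-25))*t = (40*(-25))*828 = -1000*828 = -828000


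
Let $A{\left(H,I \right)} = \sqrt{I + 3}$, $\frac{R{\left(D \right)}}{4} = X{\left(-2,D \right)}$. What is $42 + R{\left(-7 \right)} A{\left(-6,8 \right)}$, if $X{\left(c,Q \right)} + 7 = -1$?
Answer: $42 - 32 \sqrt{11} \approx -64.132$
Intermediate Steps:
$X{\left(c,Q \right)} = -8$ ($X{\left(c,Q \right)} = -7 - 1 = -8$)
$R{\left(D \right)} = -32$ ($R{\left(D \right)} = 4 \left(-8\right) = -32$)
$A{\left(H,I \right)} = \sqrt{3 + I}$
$42 + R{\left(-7 \right)} A{\left(-6,8 \right)} = 42 - 32 \sqrt{3 + 8} = 42 - 32 \sqrt{11}$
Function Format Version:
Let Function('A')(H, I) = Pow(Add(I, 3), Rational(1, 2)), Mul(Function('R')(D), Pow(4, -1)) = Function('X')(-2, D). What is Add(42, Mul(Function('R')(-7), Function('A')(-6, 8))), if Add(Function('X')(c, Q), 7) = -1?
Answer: Add(42, Mul(-32, Pow(11, Rational(1, 2)))) ≈ -64.132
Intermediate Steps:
Function('X')(c, Q) = -8 (Function('X')(c, Q) = Add(-7, -1) = -8)
Function('R')(D) = -32 (Function('R')(D) = Mul(4, -8) = -32)
Function('A')(H, I) = Pow(Add(3, I), Rational(1, 2))
Add(42, Mul(Function('R')(-7), Function('A')(-6, 8))) = Add(42, Mul(-32, Pow(Add(3, 8), Rational(1, 2)))) = Add(42, Mul(-32, Pow(11, Rational(1, 2))))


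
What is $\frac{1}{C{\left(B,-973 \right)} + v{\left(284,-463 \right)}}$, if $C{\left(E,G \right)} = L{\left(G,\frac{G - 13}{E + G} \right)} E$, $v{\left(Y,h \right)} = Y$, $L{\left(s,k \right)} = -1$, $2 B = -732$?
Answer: $\frac{1}{650} \approx 0.0015385$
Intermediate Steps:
$B = -366$ ($B = \frac{1}{2} \left(-732\right) = -366$)
$C{\left(E,G \right)} = - E$
$\frac{1}{C{\left(B,-973 \right)} + v{\left(284,-463 \right)}} = \frac{1}{\left(-1\right) \left(-366\right) + 284} = \frac{1}{366 + 284} = \frac{1}{650}$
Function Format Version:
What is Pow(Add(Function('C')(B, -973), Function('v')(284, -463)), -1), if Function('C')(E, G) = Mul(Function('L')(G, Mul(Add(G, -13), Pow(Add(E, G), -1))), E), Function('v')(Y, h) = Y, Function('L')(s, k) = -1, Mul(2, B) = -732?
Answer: Rational(1, 650) ≈ 0.0015385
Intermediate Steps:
B = -366 (B = Mul(Rational(1, 2), -732) = -366)
Function('C')(E, G) = Mul(-1, E)
Pow(Add(Function('C')(B, -973), Function('v')(284, -463)), -1) = Pow(Add(Mul(-1, -366), 284), -1) = Pow(Add(366, 284), -1) = Pow(650, -1) = Rational(1, 650)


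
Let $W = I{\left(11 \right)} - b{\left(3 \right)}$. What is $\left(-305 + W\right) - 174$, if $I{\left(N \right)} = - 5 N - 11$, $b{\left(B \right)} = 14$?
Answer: $-559$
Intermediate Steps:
$I{\left(N \right)} = -11 - 5 N$
$W = -80$ ($W = \left(-11 - 55\right) - 14 = -66 - 14 = -80$)
$\left(-305 + W\right) - 174 = \left(-305 - 80\right) - 174 = -385 - 174 = -559$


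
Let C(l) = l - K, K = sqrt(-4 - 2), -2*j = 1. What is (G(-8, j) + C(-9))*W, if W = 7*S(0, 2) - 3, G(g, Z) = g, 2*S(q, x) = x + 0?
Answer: -68 - 4*I*sqrt(6) ≈ -68.0 - 9.798*I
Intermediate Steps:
j = -1/2 (j = -1/2*1 = -1/2 ≈ -0.50000)
S(q, x) = x/2 (S(q, x) = (x + 0)/2 = x/2)
K = I*sqrt(6) (K = sqrt(-6) = I*sqrt(6) ≈ 2.4495*I)
C(l) = l - I*sqrt(6)
W = 4 (W = 7*((1/2)*2) - 3 = 7*1 - 3 = 7 - 3 = 4)
(G(-8, j) + C(-9))*W = (-8 + (-9 - I*sqrt(6)))*4 = (-17 - I*sqrt(6))*4 = -68 - 4*I*sqrt(6)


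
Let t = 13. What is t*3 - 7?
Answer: 32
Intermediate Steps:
t*3 - 7 = 13*3 - 7 = 39 - 7 = 32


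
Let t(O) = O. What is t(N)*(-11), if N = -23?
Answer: 253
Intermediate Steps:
t(N)*(-11) = -23*(-11) = 253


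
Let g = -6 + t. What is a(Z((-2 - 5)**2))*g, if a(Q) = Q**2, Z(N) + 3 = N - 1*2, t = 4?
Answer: -3872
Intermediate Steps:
Z(N) = -5 + N (Z(N) = -3 + (N - 1*2) = -3 + (N - 2) = -3 + (-2 + N) = -5 + N)
g = -2 (g = -6 + 4 = -2)
a(Z((-2 - 5)**2))*g = (-5 + (-2 - 5)**2)**2*(-2) = (-5 + (-7)**2)**2*(-2) = (-5 + 49)**2*(-2) = 44**2*(-2) = 1936*(-2) = -3872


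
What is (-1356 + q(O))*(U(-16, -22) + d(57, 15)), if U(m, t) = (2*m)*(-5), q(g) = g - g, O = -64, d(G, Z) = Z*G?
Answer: -1376340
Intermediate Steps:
d(G, Z) = G*Z
q(g) = 0
U(m, t) = -10*m
(-1356 + q(O))*(U(-16, -22) + d(57, 15)) = (-1356 + 0)*(-10*(-16) + 57*15) = -1356*(160 + 855) = -1356*1015 = -1376340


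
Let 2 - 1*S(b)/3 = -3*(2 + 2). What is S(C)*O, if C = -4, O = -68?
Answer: -2856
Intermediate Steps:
S(b) = 42 (S(b) = 6 - (-9)*(2 + 2) = 6 - (-9)*4 = 6 - 3*(-12) = 6 + 36 = 42)
S(C)*O = 42*(-68) = -2856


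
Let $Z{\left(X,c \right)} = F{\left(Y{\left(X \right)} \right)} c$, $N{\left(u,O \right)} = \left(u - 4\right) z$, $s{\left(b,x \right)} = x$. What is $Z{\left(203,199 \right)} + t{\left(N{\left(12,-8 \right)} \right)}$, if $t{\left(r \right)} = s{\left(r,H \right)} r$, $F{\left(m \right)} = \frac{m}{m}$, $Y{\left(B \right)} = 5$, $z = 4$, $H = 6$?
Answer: $391$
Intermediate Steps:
$F{\left(m \right)} = 1$
$N{\left(u,O \right)} = -16 + 4 u$ ($N{\left(u,O \right)} = \left(u - 4\right) 4 = \left(-4 + u\right) 4 = -16 + 4 u$)
$Z{\left(X,c \right)} = c$ ($Z{\left(X,c \right)} = 1 c = c$)
$t{\left(r \right)} = 6 r$
$Z{\left(203,199 \right)} + t{\left(N{\left(12,-8 \right)} \right)} = 199 + 6 \left(-16 + 4 \cdot 12\right) = 199 + 6 \left(-16 + 48\right) = 199 + 6 \cdot 32 = 199 + 192 = 391$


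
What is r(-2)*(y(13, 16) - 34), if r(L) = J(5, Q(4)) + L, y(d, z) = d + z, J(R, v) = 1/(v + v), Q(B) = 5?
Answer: 19/2 ≈ 9.5000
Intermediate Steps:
J(R, v) = 1/(2*v)
r(L) = 1/10 + L (r(L) = (1/2)/5 + L = (1/2)*(1/5) + L = 1/10 + L)
r(-2)*(y(13, 16) - 34) = (1/10 - 2)*((13 + 16) - 34) = -19*(29 - 34)/10 = -19/10*(-5) = 19/2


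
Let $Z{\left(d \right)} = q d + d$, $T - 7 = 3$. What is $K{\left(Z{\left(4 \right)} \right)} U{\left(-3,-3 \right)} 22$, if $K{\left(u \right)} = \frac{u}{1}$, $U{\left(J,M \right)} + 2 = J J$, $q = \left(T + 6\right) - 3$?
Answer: $8624$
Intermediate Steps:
$T = 10$ ($T = 7 + 3 = 10$)
$q = 13$ ($q = \left(10 + 6\right) - 3 = 16 - 3 = 13$)
$U{\left(J,M \right)} = -2 + J^{2}$ ($U{\left(J,M \right)} = -2 + J J = -2 + J^{2}$)
$Z{\left(d \right)} = 14 d$ ($Z{\left(d \right)} = 13 d + d = 14 d$)
$K{\left(u \right)} = u$ ($K{\left(u \right)} = u 1 = u$)
$K{\left(Z{\left(4 \right)} \right)} U{\left(-3,-3 \right)} 22 = 14 \cdot 4 \left(-2 + \left(-3\right)^{2}\right) 22 = 56 \left(-2 + 9\right) 22 = 56 \cdot 7 \cdot 22 = 392 \cdot 22 = 8624$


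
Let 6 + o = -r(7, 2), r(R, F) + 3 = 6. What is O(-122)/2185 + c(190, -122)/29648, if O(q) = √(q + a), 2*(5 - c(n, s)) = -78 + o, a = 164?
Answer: 97/59296 + √42/2185 ≈ 0.0046019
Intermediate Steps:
r(R, F) = 3 (r(R, F) = -3 + 6 = 3)
o = -9 (o = -6 - 1*3 = -6 - 3 = -9)
c(n, s) = 97/2 (c(n, s) = 5 - (-78 - 9)/2 = 5 - ½*(-87) = 5 + 87/2 = 97/2)
O(q) = √(164 + q) (O(q) = √(q + 164) = √(164 + q))
O(-122)/2185 + c(190, -122)/29648 = √(164 - 122)/2185 + (97/2)/29648 = √42*(1/2185) + (97/2)*(1/29648) = √42/2185 + 97/59296 = 97/59296 + √42/2185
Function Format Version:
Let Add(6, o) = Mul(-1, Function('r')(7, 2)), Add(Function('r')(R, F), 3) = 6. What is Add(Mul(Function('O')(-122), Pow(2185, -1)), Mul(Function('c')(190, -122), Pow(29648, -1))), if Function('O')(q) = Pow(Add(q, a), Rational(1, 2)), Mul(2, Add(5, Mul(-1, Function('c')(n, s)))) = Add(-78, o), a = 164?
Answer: Add(Rational(97, 59296), Mul(Rational(1, 2185), Pow(42, Rational(1, 2)))) ≈ 0.0046019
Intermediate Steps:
Function('r')(R, F) = 3 (Function('r')(R, F) = Add(-3, 6) = 3)
o = -9 (o = Add(-6, Mul(-1, 3)) = Add(-6, -3) = -9)
Function('c')(n, s) = Rational(97, 2) (Function('c')(n, s) = Add(5, Mul(Rational(-1, 2), Add(-78, -9))) = Add(5, Mul(Rational(-1, 2), -87)) = Add(5, Rational(87, 2)) = Rational(97, 2))
Function('O')(q) = Pow(Add(164, q), Rational(1, 2)) (Function('O')(q) = Pow(Add(q, 164), Rational(1, 2)) = Pow(Add(164, q), Rational(1, 2)))
Add(Mul(Function('O')(-122), Pow(2185, -1)), Mul(Function('c')(190, -122), Pow(29648, -1))) = Add(Mul(Pow(Add(164, -122), Rational(1, 2)), Pow(2185, -1)), Mul(Rational(97, 2), Pow(29648, -1))) = Add(Mul(Pow(42, Rational(1, 2)), Rational(1, 2185)), Mul(Rational(97, 2), Rational(1, 29648))) = Add(Mul(Rational(1, 2185), Pow(42, Rational(1, 2))), Rational(97, 59296)) = Add(Rational(97, 59296), Mul(Rational(1, 2185), Pow(42, Rational(1, 2))))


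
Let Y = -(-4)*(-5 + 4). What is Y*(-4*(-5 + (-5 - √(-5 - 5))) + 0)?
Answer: -160 - 16*I*√10 ≈ -160.0 - 50.596*I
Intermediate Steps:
Y = -4 (Y = -(-4)*(-1) = -1*4 = -4)
Y*(-4*(-5 + (-5 - √(-5 - 5))) + 0) = -4*(-4*(-5 + (-5 - √(-5 - 5))) + 0) = -4*(-4*(-5 + (-5 - √(-10))) + 0) = -4*(-4*(-5 + (-5 - I*√10)) + 0) = -4*(-4*(-10 - I*√10) + 0) = -4*((40 + 4*I*√10) + 0) = -4*(40 + 4*I*√10) = -160 - 16*I*√10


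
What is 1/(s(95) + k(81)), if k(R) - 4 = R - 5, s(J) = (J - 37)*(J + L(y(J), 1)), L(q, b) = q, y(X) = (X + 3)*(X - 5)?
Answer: 1/517150 ≈ 1.9337e-6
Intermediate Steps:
y(X) = (-5 + X)*(3 + X) (y(X) = (3 + X)*(-5 + X) = (-5 + X)*(3 + X))
s(J) = (-37 + J)*(-15 + J² - J) (s(J) = (J - 37)*(J + (-15 + J² - 2*J)) = (-37 + J)*(-15 + J² - J))
k(R) = -1 + R (k(R) = 4 + (R - 5) = 4 + (-5 + R) = -1 + R)
1/(s(95) + k(81)) = 1/((555 + 95³ - 38*95² + 22*95) + (-1 + 81)) = 1/((555 + 857375 - 38*9025 + 2090) + 80) = 1/((555 + 857375 - 342950 + 2090) + 80) = 1/(517070 + 80) = 1/517150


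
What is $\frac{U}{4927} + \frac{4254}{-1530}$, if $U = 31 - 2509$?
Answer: $- \frac{4125133}{1256385} \approx -3.2833$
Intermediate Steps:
$U = -2478$
$\frac{U}{4927} + \frac{4254}{-1530} = - \frac{2478}{4927} + \frac{4254}{-1530} = \left(-2478\right) \frac{1}{4927} + 4254 \left(- \frac{1}{1530}\right) = - \frac{2478}{4927} - \frac{709}{255} = - \frac{4125133}{1256385}$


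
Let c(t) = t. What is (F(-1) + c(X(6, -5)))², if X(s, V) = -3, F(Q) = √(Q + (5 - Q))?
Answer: (3 - √5)² ≈ 0.58359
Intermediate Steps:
F(Q) = √5
(F(-1) + c(X(6, -5)))² = (√5 - 3)² = (-3 + √5)²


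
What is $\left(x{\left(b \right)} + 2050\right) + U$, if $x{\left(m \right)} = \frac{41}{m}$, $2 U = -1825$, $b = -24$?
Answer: $\frac{27259}{24} \approx 1135.8$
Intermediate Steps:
$U = - \frac{1825}{2}$ ($U = \frac{1}{2} \left(-1825\right) = - \frac{1825}{2} \approx -912.5$)
$\left(x{\left(b \right)} + 2050\right) + U = \left(\frac{41}{-24} + 2050\right) - \frac{1825}{2} = \left(41 \left(- \frac{1}{24}\right) + 2050\right) - \frac{1825}{2} = \left(- \frac{41}{24} + 2050\right) - \frac{1825}{2} = \frac{49159}{24} - \frac{1825}{2} = \frac{27259}{24}$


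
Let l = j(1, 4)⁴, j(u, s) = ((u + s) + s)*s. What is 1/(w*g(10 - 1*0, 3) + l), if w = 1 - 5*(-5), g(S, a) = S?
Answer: 1/1679876 ≈ 5.9528e-7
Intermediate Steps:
j(u, s) = s*(u + 2*s) (j(u, s) = ((s + u) + s)*s = (u + 2*s)*s = s*(u + 2*s))
l = 1679616 (l = (4*(1 + 2*4))⁴ = (4*(1 + 8))⁴ = (4*9)⁴ = 36⁴ = 1679616)
w = 26 (w = 1 + 25 = 26)
1/(w*g(10 - 1*0, 3) + l) = 1/(26*(10 - 1*0) + 1679616) = 1/(26*(10 + 0) + 1679616) = 1/(26*10 + 1679616) = 1/(260 + 1679616) = 1/1679876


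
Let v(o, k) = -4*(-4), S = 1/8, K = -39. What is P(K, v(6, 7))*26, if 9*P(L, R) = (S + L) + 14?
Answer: -2587/36 ≈ -71.861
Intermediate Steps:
S = ⅛ ≈ 0.12500
v(o, k) = 16
P(L, R) = 113/72 + L/9 (P(L, R) = ((⅛ + L) + 14)/9 = (113/8 + L)/9 = 113/72 + L/9)
P(K, v(6, 7))*26 = (113/72 + (⅑)*(-39))*26 = (113/72 - 13/3)*26 = -199/72*26 = -2587/36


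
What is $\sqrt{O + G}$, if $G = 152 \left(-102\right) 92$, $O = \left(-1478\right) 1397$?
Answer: $i \sqrt{3491134} \approx 1868.5 i$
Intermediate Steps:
$O = -2064766$
$G = -1426368$ ($G = \left(-15504\right) 92 = -1426368$)
$\sqrt{O + G} = \sqrt{-2064766 - 1426368} = \sqrt{-3491134} = i \sqrt{3491134}$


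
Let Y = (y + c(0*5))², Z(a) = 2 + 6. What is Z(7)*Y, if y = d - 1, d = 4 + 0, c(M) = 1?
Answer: 128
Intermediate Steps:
d = 4
Z(a) = 8
y = 3 (y = 4 - 1 = 3)
Y = 16 (Y = (3 + 1)² = 4² = 16)
Z(7)*Y = 8*16 = 128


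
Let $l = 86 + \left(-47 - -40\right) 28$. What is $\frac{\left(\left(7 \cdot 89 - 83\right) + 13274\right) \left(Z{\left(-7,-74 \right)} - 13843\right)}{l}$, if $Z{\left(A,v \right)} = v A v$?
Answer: $\frac{72074545}{11} \approx 6.5522 \cdot 10^{6}$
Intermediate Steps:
$Z{\left(A,v \right)} = A v^{2}$ ($Z{\left(A,v \right)} = A v v = A v^{2}$)
$l = -110$ ($l = 86 + \left(-47 + 40\right) 28 = 86 - 196 = -110$)
$\frac{\left(\left(7 \cdot 89 - 83\right) + 13274\right) \left(Z{\left(-7,-74 \right)} - 13843\right)}{l} = \frac{\left(\left(7 \cdot 89 - 83\right) + 13274\right) \left(- 7 \left(-74\right)^{2} - 13843\right)}{-110} = \left(\left(623 - 83\right) + 13274\right) \left(\left(-7\right) 5476 - 13843\right) \left(- \frac{1}{110}\right) = \left(540 + 13274\right) \left(-38332 - 13843\right) \left(- \frac{1}{110}\right) = 13814 \left(-52175\right) \left(- \frac{1}{110}\right) = \left(-720745450\right) \left(- \frac{1}{110}\right) = \frac{72074545}{11}$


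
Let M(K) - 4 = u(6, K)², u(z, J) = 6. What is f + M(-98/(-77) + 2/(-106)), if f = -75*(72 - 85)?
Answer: 1015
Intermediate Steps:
M(K) = 40 (M(K) = 4 + 6² = 4 + 36 = 40)
f = 975 (f = -75*(-13) = 975)
f + M(-98/(-77) + 2/(-106)) = 975 + 40 = 1015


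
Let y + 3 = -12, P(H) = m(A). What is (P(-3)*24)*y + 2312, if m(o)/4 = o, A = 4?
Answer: -3448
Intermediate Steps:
m(o) = 4*o
P(H) = 16 (P(H) = 4*4 = 16)
y = -15 (y = -3 - 12 = -15)
(P(-3)*24)*y + 2312 = (16*24)*(-15) + 2312 = 384*(-15) + 2312 = -5760 + 2312 = -3448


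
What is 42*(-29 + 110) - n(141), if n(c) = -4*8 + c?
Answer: 3293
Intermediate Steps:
n(c) = -32 + c
42*(-29 + 110) - n(141) = 42*(-29 + 110) - (-32 + 141) = 42*81 - 1*109 = 3402 - 109 = 3293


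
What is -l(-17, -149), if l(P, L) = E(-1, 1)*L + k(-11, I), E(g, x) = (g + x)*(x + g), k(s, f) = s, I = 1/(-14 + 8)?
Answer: 11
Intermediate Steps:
I = -⅙ (I = 1/(-6) = -⅙ ≈ -0.16667)
E(g, x) = (g + x)² (E(g, x) = (g + x)*(g + x) = (g + x)²)
l(P, L) = -11 (l(P, L) = (-1 + 1)²*L - 11 = 0²*L - 11 = 0*L - 11 = 0 - 11 = -11)
-l(-17, -149) = -1*(-11) = 11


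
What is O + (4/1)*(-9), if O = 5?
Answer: -31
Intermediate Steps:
O + (4/1)*(-9) = 5 + (4/1)*(-9) = 5 + (4*1)*(-9) = 5 + 4*(-9) = 5 - 36 = -31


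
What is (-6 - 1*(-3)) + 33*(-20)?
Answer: -663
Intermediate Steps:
(-6 - 1*(-3)) + 33*(-20) = (-6 + 3) - 660 = -3 - 660 = -663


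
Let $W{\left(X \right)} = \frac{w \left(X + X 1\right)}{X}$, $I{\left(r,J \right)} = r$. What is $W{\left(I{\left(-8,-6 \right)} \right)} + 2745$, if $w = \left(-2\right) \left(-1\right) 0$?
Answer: $2745$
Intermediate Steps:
$w = 0$ ($w = 2 \cdot 0 = 0$)
$W{\left(X \right)} = 0$ ($W{\left(X \right)} = \frac{0 \left(X + X 1\right)}{X} = \frac{0 \left(X + X\right)}{X} = \frac{0 \cdot 2 X}{X} = \frac{0}{X} = 0$)
$W{\left(I{\left(-8,-6 \right)} \right)} + 2745 = 0 + 2745 = 2745$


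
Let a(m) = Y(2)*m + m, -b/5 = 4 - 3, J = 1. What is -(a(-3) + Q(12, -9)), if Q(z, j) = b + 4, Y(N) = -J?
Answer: 1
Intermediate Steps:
b = -5 (b = -5*(4 - 3) = -5*1 = -5)
Y(N) = -1 (Y(N) = -1*1 = -1)
Q(z, j) = -1 (Q(z, j) = -5 + 4 = -1)
a(m) = 0 (a(m) = -m + m = 0)
-(a(-3) + Q(12, -9)) = -(0 - 1) = -1*(-1) = 1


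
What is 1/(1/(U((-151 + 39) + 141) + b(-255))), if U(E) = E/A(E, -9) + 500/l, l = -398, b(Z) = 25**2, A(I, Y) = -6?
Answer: 738979/1194 ≈ 618.91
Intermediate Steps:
b(Z) = 625
U(E) = -250/199 - E/6 (U(E) = E/(-6) + 500/(-398) = E*(-1/6) + 500*(-1/398) = -E/6 - 250/199 = -250/199 - E/6)
1/(1/(U((-151 + 39) + 141) + b(-255))) = 1/(1/((-250/199 - ((-151 + 39) + 141)/6) + 625)) = 1/(1/((-250/199 - (-112 + 141)/6) + 625)) = 1/(1/((-250/199 - 1/6*29) + 625)) = 1/(1/((-250/199 - 29/6) + 625)) = 1/(1/(-7271/1194 + 625)) = 1/(1/(738979/1194)) = 1/(1194/738979) = 738979/1194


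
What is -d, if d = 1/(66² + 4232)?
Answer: -1/8588 ≈ -0.00011644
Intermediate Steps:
d = 1/8588 (d = 1/(4356 + 4232) = 1/8588 ≈ 0.00011644)
-d = -1*1/8588 = -1/8588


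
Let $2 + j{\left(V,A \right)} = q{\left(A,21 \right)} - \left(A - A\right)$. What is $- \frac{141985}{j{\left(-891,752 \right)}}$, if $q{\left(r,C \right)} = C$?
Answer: $- \frac{141985}{19} \approx -7472.9$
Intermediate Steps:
$j{\left(V,A \right)} = 19$ ($j{\left(V,A \right)} = -2 + \left(21 - \left(A - A\right)\right) = -2 + \left(21 - 0\right) = -2 + \left(21 + 0\right) = -2 + 21 = 19$)
$- \frac{141985}{j{\left(-891,752 \right)}} = - \frac{141985}{19}$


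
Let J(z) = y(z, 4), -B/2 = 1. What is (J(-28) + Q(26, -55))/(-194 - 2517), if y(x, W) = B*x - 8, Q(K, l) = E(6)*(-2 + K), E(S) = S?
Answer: -192/2711 ≈ -0.070823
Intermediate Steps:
B = -2 (B = -2*1 = -2)
Q(K, l) = -12 + 6*K (Q(K, l) = 6*(-2 + K) = -12 + 6*K)
y(x, W) = -8 - 2*x (y(x, W) = -2*x - 8 = -8 - 2*x)
J(z) = -8 - 2*z
(J(-28) + Q(26, -55))/(-194 - 2517) = ((-8 - 2*(-28)) + (-12 + 6*26))/(-194 - 2517) = ((-8 + 56) + (-12 + 156))/(-2711) = (48 + 144)*(-1/2711) = 192*(-1/2711) = -192/2711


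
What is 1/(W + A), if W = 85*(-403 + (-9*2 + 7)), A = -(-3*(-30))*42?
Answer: -1/38970 ≈ -2.5661e-5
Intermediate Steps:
A = -3780 (A = -90*42 = -1*3780 = -3780)
W = -35190 (W = 85*(-403 + (-18 + 7)) = 85*(-403 - 11) = 85*(-414) = -35190)
1/(W + A) = 1/(-35190 - 3780) = 1/(-38970) = -1/38970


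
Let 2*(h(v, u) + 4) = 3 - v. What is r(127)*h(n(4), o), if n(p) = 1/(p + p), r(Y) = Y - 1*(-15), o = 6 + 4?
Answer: -2911/8 ≈ -363.88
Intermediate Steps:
o = 10
r(Y) = 15 + Y (r(Y) = Y + 15 = 15 + Y)
n(p) = 1/(2*p)
h(v, u) = -5/2 - v/2 (h(v, u) = -4 + (3 - v)/2 = -4 + (3/2 - v/2) = -5/2 - v/2)
r(127)*h(n(4), o) = (15 + 127)*(-5/2 - 1/(4*4)) = 142*(-5/2 - 1/(4*4)) = 142*(-5/2 - 1/2*1/8) = 142*(-5/2 - 1/16) = 142*(-41/16) = -2911/8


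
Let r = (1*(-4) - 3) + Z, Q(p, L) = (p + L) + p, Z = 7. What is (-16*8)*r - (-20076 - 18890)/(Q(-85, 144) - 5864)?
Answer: -19483/2945 ≈ -6.6156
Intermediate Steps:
Q(p, L) = L + 2*p (Q(p, L) = (L + p) + p = L + 2*p)
r = 0 (r = (1*(-4) - 3) + 7 = (-4 - 3) + 7 = -7 + 7 = 0)
(-16*8)*r - (-20076 - 18890)/(Q(-85, 144) - 5864) = -16*8*0 - (-20076 - 18890)/((144 + 2*(-85)) - 5864) = -128*0 - (-38966)/((144 - 170) - 5864) = 0 - (-38966)/(-26 - 5864) = 0 - (-38966)/(-5890) = 0 - (-38966)*(-1)/5890 = 0 - 1*19483/2945 = 0 - 19483/2945 = -19483/2945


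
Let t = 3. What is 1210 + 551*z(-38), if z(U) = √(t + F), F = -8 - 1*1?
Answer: 1210 + 551*I*√6 ≈ 1210.0 + 1349.7*I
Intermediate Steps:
F = -9 (F = -8 - 1 = -9)
z(U) = I*√6 (z(U) = √(3 - 9) = √(-6) = I*√6)
1210 + 551*z(-38) = 1210 + 551*(I*√6) = 1210 + 551*I*√6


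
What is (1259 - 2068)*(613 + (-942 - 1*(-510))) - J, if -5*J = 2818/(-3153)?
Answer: -2308456003/15765 ≈ -1.4643e+5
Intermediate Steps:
J = 2818/15765 (J = -2818/(5*(-3153)) = -2818*(-1)/(5*3153) = -⅕*(-2818/3153) = 2818/15765 ≈ 0.17875)
(1259 - 2068)*(613 + (-942 - 1*(-510))) - J = (1259 - 2068)*(613 + (-942 - 1*(-510))) - 1*2818/15765 = -809*(613 + (-942 + 510)) - 2818/15765 = -809*(613 - 432) - 2818/15765 = -809*181 - 2818/15765 = -146429 - 2818/15765 = -2308456003/15765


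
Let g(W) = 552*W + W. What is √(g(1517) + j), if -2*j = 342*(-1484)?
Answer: √1092665 ≈ 1045.3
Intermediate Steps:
g(W) = 553*W
j = 253764 (j = -171*(-1484) = -½*(-507528) = 253764)
√(g(1517) + j) = √(553*1517 + 253764) = √(838901 + 253764) = √1092665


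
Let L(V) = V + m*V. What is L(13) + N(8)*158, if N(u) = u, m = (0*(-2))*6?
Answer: 1277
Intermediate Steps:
m = 0 (m = 0*6 = 0)
L(V) = V (L(V) = V + 0*V = V + 0 = V)
L(13) + N(8)*158 = 13 + 8*158 = 13 + 1264 = 1277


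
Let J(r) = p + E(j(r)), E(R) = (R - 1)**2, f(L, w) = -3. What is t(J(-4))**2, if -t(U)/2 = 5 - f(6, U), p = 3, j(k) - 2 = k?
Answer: 256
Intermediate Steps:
j(k) = 2 + k
E(R) = (-1 + R)**2
J(r) = 3 + (1 + r)**2 (J(r) = 3 + (-1 + (2 + r))**2 = 3 + (1 + r)**2)
t(U) = -16 (t(U) = -2*(5 - 1*(-3)) = -2*(5 + 3) = -2*8 = -16)
t(J(-4))**2 = (-16)**2 = 256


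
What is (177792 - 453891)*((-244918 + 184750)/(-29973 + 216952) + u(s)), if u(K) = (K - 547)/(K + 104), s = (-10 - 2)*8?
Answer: 33327590291259/1495832 ≈ 2.2280e+7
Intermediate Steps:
s = -96 (s = -12*8 = -96)
u(K) = (-547 + K)/(104 + K)
(177792 - 453891)*((-244918 + 184750)/(-29973 + 216952) + u(s)) = (177792 - 453891)*((-244918 + 184750)/(-29973 + 216952) + (-547 - 96)/(104 - 96)) = -276099*(-60168/186979 - 643/8) = -276099*(-120708841/1495832) = 33327590291259/1495832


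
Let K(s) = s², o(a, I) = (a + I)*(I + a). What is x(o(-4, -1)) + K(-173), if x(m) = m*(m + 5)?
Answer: 30679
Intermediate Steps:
o(a, I) = (I + a)² (o(a, I) = (I + a)*(I + a) = (I + a)²)
x(m) = m*(5 + m)
x(o(-4, -1)) + K(-173) = (-1 - 4)²*(5 + (-1 - 4)²) + (-173)² = (-5)²*(5 + (-5)²) + 29929 = 25*(5 + 25) + 29929 = 25*30 + 29929 = 750 + 29929 = 30679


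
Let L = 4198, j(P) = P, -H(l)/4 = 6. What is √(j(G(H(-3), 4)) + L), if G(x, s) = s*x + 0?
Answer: √4102 ≈ 64.047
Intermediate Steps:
H(l) = -24 (H(l) = -4*6 = -24)
G(x, s) = s*x
√(j(G(H(-3), 4)) + L) = √(4*(-24) + 4198) = √(-96 + 4198) = √4102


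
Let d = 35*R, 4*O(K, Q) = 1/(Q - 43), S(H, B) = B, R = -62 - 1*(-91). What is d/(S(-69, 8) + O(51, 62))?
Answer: 380/3 ≈ 126.67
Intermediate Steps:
R = 29 (R = -62 + 91 = 29)
O(K, Q) = 1/(4*(-43 + Q)) (O(K, Q) = 1/(4*(Q - 43)) = 1/(4*(-43 + Q)))
d = 1015 (d = 35*29 = 1015)
d/(S(-69, 8) + O(51, 62)) = 1015/(8 + 1/(4*(-43 + 62))) = 1015/(8 + (¼)/19) = 1015/(8 + (¼)*(1/19)) = 1015/(8 + 1/76) = 1015/(609/76) = 1015*(76/609) = 380/3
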